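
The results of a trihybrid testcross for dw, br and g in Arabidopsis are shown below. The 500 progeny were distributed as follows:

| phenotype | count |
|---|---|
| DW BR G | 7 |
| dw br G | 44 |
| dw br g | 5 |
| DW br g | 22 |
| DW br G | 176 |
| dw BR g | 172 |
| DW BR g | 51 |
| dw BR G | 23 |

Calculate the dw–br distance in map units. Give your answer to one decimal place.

The two most frequent reciprocal classes, DW br G and dw BR g, are the parental types, so the F1 was DW br G / dw BR g.
The two rarest classes, DW BR G and dw br g, are the double crossovers. Comparing them with the parentals, only the br allele has switched, so br is the middle locus and the order is dw – br – g.
Crossovers in the dw–br interval produce the single-crossover classes dw br G and DW BR g (44 + 51 = 95) plus the double crossovers (12).
RF(dw–br) = (95 + 12) / 500 = 107/500 = 0.2140 → 21.4 map units.

21.4 map units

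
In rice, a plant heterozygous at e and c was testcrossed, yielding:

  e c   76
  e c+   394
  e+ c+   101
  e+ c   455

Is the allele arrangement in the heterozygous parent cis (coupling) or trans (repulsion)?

The two most frequent classes are e+ c (455) and e c+ (394); these are the parental (non-recombinant) types.
So the F1 carried e+ c on one chromosome and e c+ on the other — the recessive alleles are on opposite chromosomes (trans / repulsion).

trans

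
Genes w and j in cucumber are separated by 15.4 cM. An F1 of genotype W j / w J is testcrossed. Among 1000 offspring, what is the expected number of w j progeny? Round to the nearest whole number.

A map distance of 15.4 cM corresponds to a recombination frequency of 0.154.
The F1 is W j / w J, so w j is a recombinant gamete class with expected frequency r/2 = 0.154/2 = 0.0770.
Expected number = 0.0770 × 1000 = 77.00 ≈ 77.

77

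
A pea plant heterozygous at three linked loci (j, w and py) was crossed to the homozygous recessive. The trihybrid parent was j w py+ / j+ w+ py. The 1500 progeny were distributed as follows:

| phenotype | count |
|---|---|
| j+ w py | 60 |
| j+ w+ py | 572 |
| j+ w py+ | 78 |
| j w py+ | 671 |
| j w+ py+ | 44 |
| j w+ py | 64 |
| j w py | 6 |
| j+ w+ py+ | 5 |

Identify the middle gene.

py

The two rarest classes, j w py and j+ w+ py+, are the double crossovers. Comparing them with the parentals, only the py allele has switched, so py is the middle locus and the order is w – py – j.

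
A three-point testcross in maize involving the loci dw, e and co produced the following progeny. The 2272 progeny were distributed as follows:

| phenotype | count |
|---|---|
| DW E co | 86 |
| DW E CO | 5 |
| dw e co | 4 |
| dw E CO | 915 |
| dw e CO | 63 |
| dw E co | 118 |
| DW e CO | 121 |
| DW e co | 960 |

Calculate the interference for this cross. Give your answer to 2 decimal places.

0.48

The two most frequent reciprocal classes, DW e co and dw E CO, are the parental types, so the F1 was DW e co / dw E CO.
The two rarest classes, dw e co and DW E CO, are the double crossovers. Comparing them with the parentals, only the dw allele has switched, so dw is the middle locus and the order is co – dw – e.
co–dw: (239 + 9)/2272 = 0.1092; dw–e: (149 + 9)/2272 = 0.0695.
Expected DCO frequency = 0.1092 × 0.0695 ≈ 0.00759; observed = 9/2272 ≈ 0.00396.
Coefficient of coincidence = 0.00396/0.00759 ≈ 0.52; interference = 1 − 0.52 = 0.48.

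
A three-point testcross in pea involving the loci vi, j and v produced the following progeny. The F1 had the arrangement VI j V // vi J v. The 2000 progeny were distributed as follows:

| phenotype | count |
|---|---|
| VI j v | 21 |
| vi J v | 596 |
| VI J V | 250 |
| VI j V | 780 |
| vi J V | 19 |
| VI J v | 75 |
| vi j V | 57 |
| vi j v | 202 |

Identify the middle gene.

The two rarest classes, VI j v and vi J V, are the double crossovers. Comparing them with the parentals, only the v allele has switched, so v is the middle locus and the order is j – v – vi.

v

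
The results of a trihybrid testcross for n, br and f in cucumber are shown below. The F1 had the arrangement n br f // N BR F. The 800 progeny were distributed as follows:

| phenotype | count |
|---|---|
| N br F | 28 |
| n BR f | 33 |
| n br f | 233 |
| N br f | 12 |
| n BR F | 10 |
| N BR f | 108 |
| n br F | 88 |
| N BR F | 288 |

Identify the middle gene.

The two rarest classes, N br f and n BR F, are the double crossovers. Comparing them with the parentals, only the n allele has switched, so n is the middle locus and the order is f – n – br.

n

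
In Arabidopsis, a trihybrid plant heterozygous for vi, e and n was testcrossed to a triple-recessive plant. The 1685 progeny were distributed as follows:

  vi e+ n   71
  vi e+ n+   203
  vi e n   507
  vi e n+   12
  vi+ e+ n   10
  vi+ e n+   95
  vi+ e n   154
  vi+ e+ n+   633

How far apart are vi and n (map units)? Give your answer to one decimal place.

22.5 map units

The two most frequent reciprocal classes, vi e n and vi+ e+ n+, are the parental types, so the F1 was vi e n / vi+ e+ n+.
The two rarest classes, vi e n+ and vi+ e+ n, are the double crossovers. Comparing them with the parentals, only the n allele has switched, so n is the middle locus and the order is e – n – vi.
Crossovers in the n–vi interval produce the single-crossover classes vi+ e n and vi e+ n+ (154 + 203 = 357) plus the double crossovers (22).
RF(n–vi) = (357 + 22) / 1685 = 379/1685 = 0.2249 → 22.5 map units.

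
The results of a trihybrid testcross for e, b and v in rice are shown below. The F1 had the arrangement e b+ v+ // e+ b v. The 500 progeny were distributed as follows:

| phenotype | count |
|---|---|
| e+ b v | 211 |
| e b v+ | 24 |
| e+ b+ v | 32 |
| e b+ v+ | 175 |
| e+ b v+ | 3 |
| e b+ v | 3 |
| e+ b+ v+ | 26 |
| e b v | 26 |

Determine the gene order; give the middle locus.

v

The two rarest classes, e b+ v and e+ b v+, are the double crossovers. Comparing them with the parentals, only the v allele has switched, so v is the middle locus and the order is e – v – b.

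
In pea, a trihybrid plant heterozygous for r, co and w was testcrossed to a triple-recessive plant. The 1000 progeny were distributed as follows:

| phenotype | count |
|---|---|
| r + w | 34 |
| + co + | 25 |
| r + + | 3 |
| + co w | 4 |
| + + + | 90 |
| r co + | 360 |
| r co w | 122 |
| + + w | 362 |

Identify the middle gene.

The two most frequent reciprocal classes, + + w and r co +, are the parental types, so the F1 was + + w / r co +.
The two rarest classes, + co w and r + +, are the double crossovers. Comparing them with the parentals, only the co allele has switched, so co is the middle locus and the order is w – co – r.

co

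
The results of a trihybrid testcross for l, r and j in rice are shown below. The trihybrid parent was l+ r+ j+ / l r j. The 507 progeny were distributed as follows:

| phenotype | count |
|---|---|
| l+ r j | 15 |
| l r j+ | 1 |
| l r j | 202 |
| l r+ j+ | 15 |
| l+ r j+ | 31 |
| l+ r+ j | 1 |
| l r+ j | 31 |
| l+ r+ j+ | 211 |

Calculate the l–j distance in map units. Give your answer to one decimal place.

6.3 map units

The two rarest classes, l+ r+ j and l r j+, are the double crossovers. Comparing them with the parentals, only the j allele has switched, so j is the middle locus and the order is r – j – l.
Crossovers in the j–l interval produce the single-crossover classes l r+ j+ and l+ r j (15 + 15 = 30) plus the double crossovers (2).
RF(j–l) = (30 + 2) / 507 = 32/507 = 0.0631 → 6.3 map units.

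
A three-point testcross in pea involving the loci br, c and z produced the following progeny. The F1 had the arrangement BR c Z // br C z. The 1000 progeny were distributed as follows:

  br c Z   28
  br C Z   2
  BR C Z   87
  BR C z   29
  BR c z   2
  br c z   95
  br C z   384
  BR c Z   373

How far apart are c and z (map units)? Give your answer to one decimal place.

18.6 map units

The two rarest classes, BR c z and br C Z, are the double crossovers. Comparing them with the parentals, only the z allele has switched, so z is the middle locus and the order is c – z – br.
Crossovers in the c–z interval produce the single-crossover classes BR C Z and br c z (87 + 95 = 182) plus the double crossovers (4).
RF(c–z) = (182 + 4) / 1000 = 186/1000 = 0.1860 → 18.6 map units.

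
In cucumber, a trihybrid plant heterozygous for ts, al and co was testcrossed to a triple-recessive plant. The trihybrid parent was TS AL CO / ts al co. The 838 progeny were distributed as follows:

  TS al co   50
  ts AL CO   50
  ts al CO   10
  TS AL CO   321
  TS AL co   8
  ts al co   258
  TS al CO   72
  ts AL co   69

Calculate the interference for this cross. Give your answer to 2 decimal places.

0.20

The two rarest classes, TS AL co and ts al CO, are the double crossovers. Comparing them with the parentals, only the co allele has switched, so co is the middle locus and the order is al – co – ts.
al–co: (141 + 18)/838 = 0.1897; co–ts: (100 + 18)/838 = 0.1408.
Expected DCO frequency = 0.1897 × 0.1408 ≈ 0.02671; observed = 18/838 ≈ 0.02148.
Coefficient of coincidence = 0.02148/0.02671 ≈ 0.80; interference = 1 − 0.80 = 0.20.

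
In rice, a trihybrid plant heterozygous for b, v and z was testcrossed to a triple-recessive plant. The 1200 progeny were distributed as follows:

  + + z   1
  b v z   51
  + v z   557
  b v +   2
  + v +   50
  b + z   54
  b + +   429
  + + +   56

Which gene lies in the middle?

v

The two most frequent reciprocal classes, + v z and b + +, are the parental types, so the F1 was + v z / b + +.
The two rarest classes, + + z and b v +, are the double crossovers. Comparing them with the parentals, only the v allele has switched, so v is the middle locus and the order is z – v – b.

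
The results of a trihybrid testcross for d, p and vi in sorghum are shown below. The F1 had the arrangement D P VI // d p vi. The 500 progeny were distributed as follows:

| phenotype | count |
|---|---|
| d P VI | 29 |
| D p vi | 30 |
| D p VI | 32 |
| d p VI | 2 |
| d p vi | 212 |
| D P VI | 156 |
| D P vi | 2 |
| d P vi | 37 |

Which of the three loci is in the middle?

The two rarest classes, D P vi and d p VI, are the double crossovers. Comparing them with the parentals, only the vi allele has switched, so vi is the middle locus and the order is d – vi – p.

vi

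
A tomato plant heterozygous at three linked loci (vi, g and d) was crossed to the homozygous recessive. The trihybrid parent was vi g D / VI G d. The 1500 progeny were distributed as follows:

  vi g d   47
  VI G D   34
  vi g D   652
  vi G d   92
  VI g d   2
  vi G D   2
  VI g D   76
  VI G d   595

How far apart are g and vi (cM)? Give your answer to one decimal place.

The two rarest classes, vi G D and VI g d, are the double crossovers. Comparing them with the parentals, only the g allele has switched, so g is the middle locus and the order is d – g – vi.
Crossovers in the g–vi interval produce the single-crossover classes VI g D and vi G d (76 + 92 = 168) plus the double crossovers (4).
RF(g–vi) = (168 + 4) / 1500 = 172/1500 = 0.1147 → 11.5 cM.

11.5 cM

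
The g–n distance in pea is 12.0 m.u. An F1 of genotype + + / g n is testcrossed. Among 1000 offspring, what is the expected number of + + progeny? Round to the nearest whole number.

440

A map distance of 12.0 m.u. corresponds to a recombination frequency of 0.120.
The F1 is + + / g n, so + + is a parental gamete class with expected frequency (1 − r)/2 = 0.880/2 = 0.4400.
Expected number = 0.4400 × 1000 = 440.00 ≈ 440.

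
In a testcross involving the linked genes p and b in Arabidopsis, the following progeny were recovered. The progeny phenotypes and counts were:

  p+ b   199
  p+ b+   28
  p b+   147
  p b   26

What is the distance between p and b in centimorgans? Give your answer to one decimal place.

13.5 centimorgans

The two most frequent classes, p+ b (199) and p b+ (147), are the parental types, so the F1 was p+ b / p b+.
The recombinant classes are p+ b+ and p b: 28 + 26 = 54.
Recombination frequency = 54/400 = 0.1350 ≈ 13.5%, i.e. 13.5 centimorgans.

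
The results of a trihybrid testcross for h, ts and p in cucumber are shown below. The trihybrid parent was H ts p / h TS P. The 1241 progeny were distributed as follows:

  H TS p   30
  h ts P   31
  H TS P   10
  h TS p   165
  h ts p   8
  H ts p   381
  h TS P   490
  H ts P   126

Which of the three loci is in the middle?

h

The two rarest classes, h ts p and H TS P, are the double crossovers. Comparing them with the parentals, only the h allele has switched, so h is the middle locus and the order is p – h – ts.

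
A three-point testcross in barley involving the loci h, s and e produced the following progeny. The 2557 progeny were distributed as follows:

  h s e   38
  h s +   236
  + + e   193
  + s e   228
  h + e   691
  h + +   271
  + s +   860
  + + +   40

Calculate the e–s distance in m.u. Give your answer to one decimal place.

22.6 m.u.

The two most frequent reciprocal classes, + s + and h + e, are the parental types, so the F1 was + s + / h + e.
The two rarest classes, + + + and h s e, are the double crossovers. Comparing them with the parentals, only the s allele has switched, so s is the middle locus and the order is e – s – h.
Crossovers in the e–s interval produce the single-crossover classes + s e and h + + (228 + 271 = 499) plus the double crossovers (78).
RF(e–s) = (499 + 78) / 2557 = 577/2557 = 0.2257 → 22.6 m.u.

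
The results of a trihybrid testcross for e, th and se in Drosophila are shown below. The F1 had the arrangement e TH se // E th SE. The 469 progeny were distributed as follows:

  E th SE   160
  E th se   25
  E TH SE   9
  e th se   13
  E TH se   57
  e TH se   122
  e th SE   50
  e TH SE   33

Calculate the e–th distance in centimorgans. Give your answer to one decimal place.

27.5 centimorgans

The two rarest classes, e th se and E TH SE, are the double crossovers. Comparing them with the parentals, only the th allele has switched, so th is the middle locus and the order is e – th – se.
Crossovers in the e–th interval produce the single-crossover classes E TH se and e th SE (57 + 50 = 107) plus the double crossovers (22).
RF(e–th) = (107 + 22) / 469 = 129/469 = 0.2751 → 27.5 centimorgans.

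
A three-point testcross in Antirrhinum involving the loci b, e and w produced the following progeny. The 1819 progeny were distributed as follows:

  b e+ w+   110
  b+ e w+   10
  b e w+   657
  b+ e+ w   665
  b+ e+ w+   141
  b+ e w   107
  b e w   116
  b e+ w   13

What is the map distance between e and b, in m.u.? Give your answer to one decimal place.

13.2 m.u.

The two most frequent reciprocal classes, b+ e+ w and b e w+, are the parental types, so the F1 was b+ e+ w / b e w+.
The two rarest classes, b e+ w and b+ e w+, are the double crossovers. Comparing them with the parentals, only the b allele has switched, so b is the middle locus and the order is e – b – w.
Crossovers in the e–b interval produce the single-crossover classes b+ e w and b e+ w+ (107 + 110 = 217) plus the double crossovers (23).
RF(e–b) = (217 + 23) / 1819 = 240/1819 = 0.1319 → 13.2 m.u.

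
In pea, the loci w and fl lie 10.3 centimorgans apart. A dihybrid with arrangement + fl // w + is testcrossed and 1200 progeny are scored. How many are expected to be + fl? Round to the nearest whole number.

A map distance of 10.3 centimorgans corresponds to a recombination frequency of 0.103.
The F1 is + fl / w +, so + fl is a parental gamete class with expected frequency (1 − r)/2 = 0.897/2 = 0.4485.
Expected number = 0.4485 × 1200 = 538.20 ≈ 538.

538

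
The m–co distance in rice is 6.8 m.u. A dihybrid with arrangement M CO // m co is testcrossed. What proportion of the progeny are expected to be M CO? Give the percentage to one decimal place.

A map distance of 6.8 m.u. corresponds to a recombination frequency of 0.068.
The F1 is M CO / m co, so M CO is a parental gamete class with expected frequency (1 − r)/2 = 0.932/2 = 0.4660.
That is 0.4660 = 46.6% of the progeny.

46.6%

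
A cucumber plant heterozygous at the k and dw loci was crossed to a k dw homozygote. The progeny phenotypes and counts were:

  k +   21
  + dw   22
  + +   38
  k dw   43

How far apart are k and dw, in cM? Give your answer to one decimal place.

34.7 cM

The two most frequent classes, + + (38) and k dw (43), are the parental types, so the F1 was + + / k dw.
The recombinant classes are + dw and k +: 22 + 21 = 43.
Recombination frequency = 43/124 = 0.3468 ≈ 34.7%, i.e. 34.7 cM.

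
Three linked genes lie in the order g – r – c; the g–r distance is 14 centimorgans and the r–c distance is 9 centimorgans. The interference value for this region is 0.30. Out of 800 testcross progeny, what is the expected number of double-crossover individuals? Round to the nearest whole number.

7

Map distances give recombination frequencies of 0.140 and 0.090 for the two intervals.
With interference 0.30 (so coincidence = 0.70), expected double-crossover frequency = 0.140 × 0.090 × 0.70 = 0.00882.
Expected number = 0.00882 × 800 = 7.06 ≈ 7.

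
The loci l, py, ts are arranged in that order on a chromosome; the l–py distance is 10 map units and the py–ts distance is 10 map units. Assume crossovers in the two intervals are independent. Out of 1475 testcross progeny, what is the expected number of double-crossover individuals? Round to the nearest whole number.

15

Map distances give recombination frequencies of 0.100 and 0.100 for the two intervals.
With no interference, expected double-crossover frequency = 0.100 × 0.100 = 0.01000.
Expected number = 0.01000 × 1475 = 14.75 ≈ 15.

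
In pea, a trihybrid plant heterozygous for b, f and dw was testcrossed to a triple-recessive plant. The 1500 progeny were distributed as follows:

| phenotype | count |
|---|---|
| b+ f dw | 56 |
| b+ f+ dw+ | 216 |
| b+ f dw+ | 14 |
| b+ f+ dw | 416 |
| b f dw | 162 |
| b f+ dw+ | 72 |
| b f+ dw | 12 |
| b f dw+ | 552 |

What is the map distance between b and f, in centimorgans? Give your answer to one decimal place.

The two most frequent reciprocal classes, b f dw+ and b+ f+ dw, are the parental types, so the F1 was b f dw+ / b+ f+ dw.
The two rarest classes, b+ f dw+ and b f+ dw, are the double crossovers. Comparing them with the parentals, only the b allele has switched, so b is the middle locus and the order is dw – b – f.
Crossovers in the b–f interval produce the single-crossover classes b f+ dw+ and b+ f dw (72 + 56 = 128) plus the double crossovers (26).
RF(b–f) = (128 + 26) / 1500 = 154/1500 = 0.1027 → 10.3 centimorgans.

10.3 centimorgans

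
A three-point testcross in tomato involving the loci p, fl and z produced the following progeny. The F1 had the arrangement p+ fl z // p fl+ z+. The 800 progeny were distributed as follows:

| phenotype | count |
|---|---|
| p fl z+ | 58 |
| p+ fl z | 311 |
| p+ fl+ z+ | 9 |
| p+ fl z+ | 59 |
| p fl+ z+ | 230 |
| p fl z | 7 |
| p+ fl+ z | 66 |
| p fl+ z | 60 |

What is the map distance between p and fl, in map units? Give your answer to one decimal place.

The two rarest classes, p fl z and p+ fl+ z+, are the double crossovers. Comparing them with the parentals, only the p allele has switched, so p is the middle locus and the order is z – p – fl.
Crossovers in the p–fl interval produce the single-crossover classes p+ fl+ z and p fl z+ (66 + 58 = 124) plus the double crossovers (16).
RF(p–fl) = (124 + 16) / 800 = 140/800 = 0.1750 → 17.5 map units.

17.5 map units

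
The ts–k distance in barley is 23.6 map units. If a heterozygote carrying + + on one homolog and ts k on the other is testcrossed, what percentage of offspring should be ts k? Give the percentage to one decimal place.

38.2%

A map distance of 23.6 map units corresponds to a recombination frequency of 0.236.
The F1 is + + / ts k, so ts k is a parental gamete class with expected frequency (1 − r)/2 = 0.764/2 = 0.3820.
That is 0.3820 = 38.2% of the progeny.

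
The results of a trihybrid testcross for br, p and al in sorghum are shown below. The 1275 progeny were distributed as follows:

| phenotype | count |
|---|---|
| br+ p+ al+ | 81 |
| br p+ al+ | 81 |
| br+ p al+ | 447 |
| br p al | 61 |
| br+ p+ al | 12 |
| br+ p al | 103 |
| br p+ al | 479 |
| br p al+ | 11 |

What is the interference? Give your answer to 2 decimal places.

0.14

The two most frequent reciprocal classes, br+ p al+ and br p+ al, are the parental types, so the F1 was br+ p al+ / br p+ al.
The two rarest classes, br p al+ and br+ p+ al, are the double crossovers. Comparing them with the parentals, only the br allele has switched, so br is the middle locus and the order is al – br – p.
al–br: (184 + 23)/1275 = 0.1624; br–p: (142 + 23)/1275 = 0.1294.
Expected DCO frequency = 0.1624 × 0.1294 ≈ 0.02101; observed = 23/1275 ≈ 0.01804.
Coefficient of coincidence = 0.01804/0.02101 ≈ 0.86; interference = 1 − 0.86 = 0.14.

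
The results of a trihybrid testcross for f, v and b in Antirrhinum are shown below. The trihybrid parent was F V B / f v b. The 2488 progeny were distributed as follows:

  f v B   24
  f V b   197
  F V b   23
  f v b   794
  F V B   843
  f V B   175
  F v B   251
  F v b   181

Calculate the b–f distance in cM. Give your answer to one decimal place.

The two rarest classes, F V b and f v B, are the double crossovers. Comparing them with the parentals, only the b allele has switched, so b is the middle locus and the order is v – b – f.
Crossovers in the b–f interval produce the single-crossover classes f V B and F v b (175 + 181 = 356) plus the double crossovers (47).
RF(b–f) = (356 + 47) / 2488 = 403/2488 = 0.1620 → 16.2 cM.

16.2 cM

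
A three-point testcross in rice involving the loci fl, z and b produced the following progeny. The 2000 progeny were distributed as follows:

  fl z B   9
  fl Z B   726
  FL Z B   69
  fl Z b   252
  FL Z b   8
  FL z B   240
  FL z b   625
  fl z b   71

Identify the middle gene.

z

The two most frequent reciprocal classes, FL z b and fl Z B, are the parental types, so the F1 was FL z b / fl Z B.
The two rarest classes, FL Z b and fl z B, are the double crossovers. Comparing them with the parentals, only the z allele has switched, so z is the middle locus and the order is b – z – fl.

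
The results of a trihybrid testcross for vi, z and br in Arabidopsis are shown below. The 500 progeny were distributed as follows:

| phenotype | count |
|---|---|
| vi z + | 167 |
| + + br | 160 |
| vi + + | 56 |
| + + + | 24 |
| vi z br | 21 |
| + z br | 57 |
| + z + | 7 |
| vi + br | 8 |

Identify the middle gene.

vi

The two most frequent reciprocal classes, vi z + and + + br, are the parental types, so the F1 was vi z + / + + br.
The two rarest classes, + z + and vi + br, are the double crossovers. Comparing them with the parentals, only the vi allele has switched, so vi is the middle locus and the order is z – vi – br.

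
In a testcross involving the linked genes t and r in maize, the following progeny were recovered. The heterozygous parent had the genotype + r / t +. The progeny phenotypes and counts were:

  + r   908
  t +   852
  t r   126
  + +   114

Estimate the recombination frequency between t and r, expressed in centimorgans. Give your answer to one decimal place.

The recombinant classes are + + and t r: 114 + 126 = 240.
Recombination frequency = 240/2000 = 0.1200 ≈ 12.0%, i.e. 12.0 centimorgans.

12.0 centimorgans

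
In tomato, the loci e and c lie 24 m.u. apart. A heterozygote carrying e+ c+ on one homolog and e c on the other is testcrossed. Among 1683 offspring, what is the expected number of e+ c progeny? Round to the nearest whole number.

A map distance of 24 m.u. corresponds to a recombination frequency of 0.240.
The F1 is e+ c+ / e c, so e+ c is a recombinant gamete class with expected frequency r/2 = 0.240/2 = 0.1200.
Expected number = 0.1200 × 1683 = 201.96 ≈ 202.

202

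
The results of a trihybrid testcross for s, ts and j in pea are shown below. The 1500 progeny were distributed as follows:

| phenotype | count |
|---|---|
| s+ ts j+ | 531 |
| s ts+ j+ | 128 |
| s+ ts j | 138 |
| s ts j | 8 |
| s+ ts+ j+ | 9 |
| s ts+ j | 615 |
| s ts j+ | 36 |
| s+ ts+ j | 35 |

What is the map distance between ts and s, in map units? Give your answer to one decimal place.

The two most frequent reciprocal classes, s+ ts j+ and s ts+ j, are the parental types, so the F1 was s+ ts j+ / s ts+ j.
The two rarest classes, s+ ts+ j+ and s ts j, are the double crossovers. Comparing them with the parentals, only the ts allele has switched, so ts is the middle locus and the order is j – ts – s.
Crossovers in the ts–s interval produce the single-crossover classes s ts j+ and s+ ts+ j (36 + 35 = 71) plus the double crossovers (17).
RF(ts–s) = (71 + 17) / 1500 = 88/1500 = 0.0587 → 5.9 map units.

5.9 map units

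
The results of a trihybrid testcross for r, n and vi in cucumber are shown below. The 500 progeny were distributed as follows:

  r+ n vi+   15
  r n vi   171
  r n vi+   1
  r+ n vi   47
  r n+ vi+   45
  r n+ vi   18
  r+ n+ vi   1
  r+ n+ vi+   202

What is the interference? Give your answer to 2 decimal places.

The two most frequent reciprocal classes, r n vi and r+ n+ vi+, are the parental types, so the F1 was r n vi / r+ n+ vi+.
The two rarest classes, r n vi+ and r+ n+ vi, are the double crossovers. Comparing them with the parentals, only the vi allele has switched, so vi is the middle locus and the order is r – vi – n.
r–vi: (92 + 2)/500 = 0.1880; vi–n: (33 + 2)/500 = 0.0700.
Expected DCO frequency = 0.1880 × 0.0700 ≈ 0.01316; observed = 2/500 ≈ 0.00400.
Coefficient of coincidence = 0.00400/0.01316 ≈ 0.30; interference = 1 − 0.30 = 0.70.

0.70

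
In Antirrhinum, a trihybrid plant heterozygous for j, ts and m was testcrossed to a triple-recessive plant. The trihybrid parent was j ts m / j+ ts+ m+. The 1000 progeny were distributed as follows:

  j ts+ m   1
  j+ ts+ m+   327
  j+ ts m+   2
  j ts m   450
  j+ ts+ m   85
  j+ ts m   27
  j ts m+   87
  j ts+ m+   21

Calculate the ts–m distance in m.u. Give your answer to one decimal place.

17.5 m.u.

The two rarest classes, j ts+ m and j+ ts m+, are the double crossovers. Comparing them with the parentals, only the ts allele has switched, so ts is the middle locus and the order is j – ts – m.
Crossovers in the ts–m interval produce the single-crossover classes j ts m+ and j+ ts+ m (87 + 85 = 172) plus the double crossovers (3).
RF(ts–m) = (172 + 3) / 1000 = 175/1000 = 0.1750 → 17.5 m.u.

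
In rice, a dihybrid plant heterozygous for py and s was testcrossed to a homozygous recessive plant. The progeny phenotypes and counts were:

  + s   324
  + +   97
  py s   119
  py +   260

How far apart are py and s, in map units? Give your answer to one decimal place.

27.0 map units

The two most frequent classes, + s (324) and py + (260), are the parental types, so the F1 was + s / py +.
The recombinant classes are + + and py s: 97 + 119 = 216.
Recombination frequency = 216/800 = 0.2700 ≈ 27.0%, i.e. 27.0 map units.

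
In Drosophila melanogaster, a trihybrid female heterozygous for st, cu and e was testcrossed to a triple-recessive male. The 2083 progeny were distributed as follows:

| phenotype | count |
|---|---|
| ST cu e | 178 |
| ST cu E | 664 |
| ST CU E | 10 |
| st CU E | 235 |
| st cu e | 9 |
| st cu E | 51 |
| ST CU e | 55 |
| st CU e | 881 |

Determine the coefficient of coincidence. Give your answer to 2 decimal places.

0.73

The two most frequent reciprocal classes, ST cu E and st CU e, are the parental types, so the F1 was ST cu E / st CU e.
The two rarest classes, ST CU E and st cu e, are the double crossovers. Comparing them with the parentals, only the cu allele has switched, so cu is the middle locus and the order is st – cu – e.
st–cu: (106 + 19)/2083 = 0.0600; cu–e: (413 + 19)/2083 = 0.2074.
Expected DCO frequency = 0.0600 × 0.2074 ≈ 0.01244; observed = 19/2083 ≈ 0.00912.
Coefficient of coincidence = 0.00912/0.01244 ≈ 0.73.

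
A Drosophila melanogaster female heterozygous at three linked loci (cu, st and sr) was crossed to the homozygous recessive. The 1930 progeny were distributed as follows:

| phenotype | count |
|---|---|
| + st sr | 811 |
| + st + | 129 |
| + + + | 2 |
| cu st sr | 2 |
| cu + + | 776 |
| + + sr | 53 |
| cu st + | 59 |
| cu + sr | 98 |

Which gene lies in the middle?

cu

The two most frequent reciprocal classes, cu + + and + st sr, are the parental types, so the F1 was cu + + / + st sr.
The two rarest classes, + + + and cu st sr, are the double crossovers. Comparing them with the parentals, only the cu allele has switched, so cu is the middle locus and the order is sr – cu – st.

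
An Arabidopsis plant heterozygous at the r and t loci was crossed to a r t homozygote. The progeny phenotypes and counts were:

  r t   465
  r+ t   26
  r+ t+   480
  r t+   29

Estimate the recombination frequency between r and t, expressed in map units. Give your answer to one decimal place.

5.5 map units

The two most frequent classes, r+ t+ (480) and r t (465), are the parental types, so the F1 was r+ t+ / r t.
The recombinant classes are r+ t and r t+: 26 + 29 = 55.
Recombination frequency = 55/1000 = 0.0550 ≈ 5.5%, i.e. 5.5 map units.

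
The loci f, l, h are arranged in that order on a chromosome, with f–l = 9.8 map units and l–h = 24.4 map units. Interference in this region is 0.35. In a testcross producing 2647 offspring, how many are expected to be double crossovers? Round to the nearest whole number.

41

Map distances give recombination frequencies of 0.098 and 0.244 for the two intervals.
With interference 0.35 (so coincidence = 0.65), expected double-crossover frequency = 0.098 × 0.244 × 0.65 = 0.01554.
Expected number = 0.01554 × 2647 = 41.14 ≈ 41.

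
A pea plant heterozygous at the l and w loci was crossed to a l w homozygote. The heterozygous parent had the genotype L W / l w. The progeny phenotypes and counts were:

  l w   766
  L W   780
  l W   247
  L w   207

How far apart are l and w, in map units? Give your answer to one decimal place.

22.7 map units

The recombinant classes are L w and l W: 207 + 247 = 454.
Recombination frequency = 454/2000 = 0.2270 ≈ 22.7%, i.e. 22.7 map units.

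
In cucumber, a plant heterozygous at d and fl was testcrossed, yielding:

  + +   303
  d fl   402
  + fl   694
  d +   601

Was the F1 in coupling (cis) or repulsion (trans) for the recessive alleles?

trans

The two most frequent classes are + fl (694) and d + (601); these are the parental (non-recombinant) types.
So the F1 carried + fl on one chromosome and d + on the other — the recessive alleles are on opposite chromosomes (trans / repulsion).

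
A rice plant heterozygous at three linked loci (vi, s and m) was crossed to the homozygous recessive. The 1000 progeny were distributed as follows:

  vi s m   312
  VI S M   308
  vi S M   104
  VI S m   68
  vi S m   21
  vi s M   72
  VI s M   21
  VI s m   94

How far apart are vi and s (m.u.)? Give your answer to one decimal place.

24.0 m.u.

The two most frequent reciprocal classes, vi s m and VI S M, are the parental types, so the F1 was vi s m / VI S M.
The two rarest classes, vi S m and VI s M, are the double crossovers. Comparing them with the parentals, only the s allele has switched, so s is the middle locus and the order is m – s – vi.
Crossovers in the s–vi interval produce the single-crossover classes VI s m and vi S M (94 + 104 = 198) plus the double crossovers (42).
RF(s–vi) = (198 + 42) / 1000 = 240/1000 = 0.2400 → 24.0 m.u.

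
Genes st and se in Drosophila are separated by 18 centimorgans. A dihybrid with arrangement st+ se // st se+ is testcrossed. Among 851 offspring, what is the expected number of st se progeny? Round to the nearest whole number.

A map distance of 18 centimorgans corresponds to a recombination frequency of 0.180.
The F1 is st+ se / st se+, so st se is a recombinant gamete class with expected frequency r/2 = 0.180/2 = 0.0900.
Expected number = 0.0900 × 851 = 76.59 ≈ 77.

77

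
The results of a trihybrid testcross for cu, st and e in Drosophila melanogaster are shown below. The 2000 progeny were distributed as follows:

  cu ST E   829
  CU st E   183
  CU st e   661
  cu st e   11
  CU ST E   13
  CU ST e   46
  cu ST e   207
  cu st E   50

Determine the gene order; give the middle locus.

The two most frequent reciprocal classes, cu ST E and CU st e, are the parental types, so the F1 was cu ST E / CU st e.
The two rarest classes, CU ST E and cu st e, are the double crossovers. Comparing them with the parentals, only the cu allele has switched, so cu is the middle locus and the order is e – cu – st.

cu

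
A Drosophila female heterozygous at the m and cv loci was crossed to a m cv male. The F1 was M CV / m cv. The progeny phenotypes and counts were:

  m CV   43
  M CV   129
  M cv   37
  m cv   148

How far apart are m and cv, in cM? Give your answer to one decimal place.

22.4 cM

The recombinant classes are M cv and m CV: 37 + 43 = 80.
Recombination frequency = 80/357 = 0.2241 ≈ 22.4%, i.e. 22.4 cM.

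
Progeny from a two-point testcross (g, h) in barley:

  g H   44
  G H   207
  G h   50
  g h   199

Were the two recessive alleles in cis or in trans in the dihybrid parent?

cis

The two most frequent classes are G H (207) and g h (199); these are the parental (non-recombinant) types.
So the F1 carried G H on one chromosome and g h on the other — the recessive alleles are on the same chromosome (cis / coupling).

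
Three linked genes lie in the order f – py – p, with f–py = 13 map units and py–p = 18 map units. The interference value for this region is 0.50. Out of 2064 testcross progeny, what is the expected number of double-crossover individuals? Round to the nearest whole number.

24

Map distances give recombination frequencies of 0.130 and 0.180 for the two intervals.
With interference 0.50 (so coincidence = 0.50), expected double-crossover frequency = 0.130 × 0.180 × 0.50 = 0.01170.
Expected number = 0.01170 × 2064 = 24.15 ≈ 24.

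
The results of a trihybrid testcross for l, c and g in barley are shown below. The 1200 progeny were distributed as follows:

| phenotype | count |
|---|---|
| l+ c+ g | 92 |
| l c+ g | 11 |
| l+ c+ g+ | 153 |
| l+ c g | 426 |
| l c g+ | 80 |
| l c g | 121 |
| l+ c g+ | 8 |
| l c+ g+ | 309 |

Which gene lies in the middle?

The two most frequent reciprocal classes, l c+ g+ and l+ c g, are the parental types, so the F1 was l c+ g+ / l+ c g.
The two rarest classes, l c+ g and l+ c g+, are the double crossovers. Comparing them with the parentals, only the g allele has switched, so g is the middle locus and the order is c – g – l.

g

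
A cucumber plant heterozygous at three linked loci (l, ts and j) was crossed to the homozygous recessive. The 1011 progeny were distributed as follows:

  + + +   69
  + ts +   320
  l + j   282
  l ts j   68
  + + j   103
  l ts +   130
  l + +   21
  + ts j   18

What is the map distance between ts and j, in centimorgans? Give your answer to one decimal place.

The two most frequent reciprocal classes, l + j and + ts +, are the parental types, so the F1 was l + j / + ts +.
The two rarest classes, l + + and + ts j, are the double crossovers. Comparing them with the parentals, only the j allele has switched, so j is the middle locus and the order is ts – j – l.
Crossovers in the ts–j interval produce the single-crossover classes l ts j and + + + (68 + 69 = 137) plus the double crossovers (39).
RF(ts–j) = (137 + 39) / 1011 = 176/1011 = 0.1741 → 17.4 centimorgans.

17.4 centimorgans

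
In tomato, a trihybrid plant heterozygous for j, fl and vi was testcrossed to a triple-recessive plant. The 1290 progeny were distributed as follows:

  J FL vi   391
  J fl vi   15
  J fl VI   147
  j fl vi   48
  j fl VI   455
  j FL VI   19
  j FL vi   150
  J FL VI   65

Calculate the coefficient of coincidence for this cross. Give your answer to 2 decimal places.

The two most frequent reciprocal classes, j fl VI and J FL vi, are the parental types, so the F1 was j fl VI / J FL vi.
The two rarest classes, j FL VI and J fl vi, are the double crossovers. Comparing them with the parentals, only the fl allele has switched, so fl is the middle locus and the order is vi – fl – j.
vi–fl: (113 + 34)/1290 = 0.1140; fl–j: (297 + 34)/1290 = 0.2566.
Expected DCO frequency = 0.1140 × 0.2566 ≈ 0.02925; observed = 34/1290 ≈ 0.02636.
Coefficient of coincidence = 0.02636/0.02925 ≈ 0.90.

0.90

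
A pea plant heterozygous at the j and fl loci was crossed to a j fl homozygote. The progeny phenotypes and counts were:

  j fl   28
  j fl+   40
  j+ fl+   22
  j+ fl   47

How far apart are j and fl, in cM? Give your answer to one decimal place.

36.5 cM

The two most frequent classes, j+ fl (47) and j fl+ (40), are the parental types, so the F1 was j+ fl / j fl+.
The recombinant classes are j+ fl+ and j fl: 22 + 28 = 50.
Recombination frequency = 50/137 = 0.3650 ≈ 36.5%, i.e. 36.5 cM.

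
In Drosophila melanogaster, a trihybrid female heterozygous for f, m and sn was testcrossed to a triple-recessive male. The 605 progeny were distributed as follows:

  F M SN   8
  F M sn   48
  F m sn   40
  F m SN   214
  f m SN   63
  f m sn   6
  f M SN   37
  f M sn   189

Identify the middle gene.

The two most frequent reciprocal classes, F m SN and f M sn, are the parental types, so the F1 was F m SN / f M sn.
The two rarest classes, F M SN and f m sn, are the double crossovers. Comparing them with the parentals, only the m allele has switched, so m is the middle locus and the order is sn – m – f.

m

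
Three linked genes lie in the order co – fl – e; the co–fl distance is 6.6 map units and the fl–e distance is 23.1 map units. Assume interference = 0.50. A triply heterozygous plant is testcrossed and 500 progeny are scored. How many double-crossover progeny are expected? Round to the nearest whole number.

Map distances give recombination frequencies of 0.066 and 0.231 for the two intervals.
With interference 0.50 (so coincidence = 0.50), expected double-crossover frequency = 0.066 × 0.231 × 0.50 = 0.00762.
Expected number = 0.00762 × 500 = 3.81 ≈ 4.

4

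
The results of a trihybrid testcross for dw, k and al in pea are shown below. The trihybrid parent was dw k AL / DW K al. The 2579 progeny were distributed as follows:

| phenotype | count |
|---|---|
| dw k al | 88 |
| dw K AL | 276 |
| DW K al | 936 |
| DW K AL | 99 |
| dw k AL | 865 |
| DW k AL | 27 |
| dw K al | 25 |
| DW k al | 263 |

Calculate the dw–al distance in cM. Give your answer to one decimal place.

The two rarest classes, DW k AL and dw K al, are the double crossovers. Comparing them with the parentals, only the dw allele has switched, so dw is the middle locus and the order is al – dw – k.
Crossovers in the al–dw interval produce the single-crossover classes dw k al and DW K AL (88 + 99 = 187) plus the double crossovers (52).
RF(al–dw) = (187 + 52) / 2579 = 239/2579 = 0.0927 → 9.3 cM.

9.3 cM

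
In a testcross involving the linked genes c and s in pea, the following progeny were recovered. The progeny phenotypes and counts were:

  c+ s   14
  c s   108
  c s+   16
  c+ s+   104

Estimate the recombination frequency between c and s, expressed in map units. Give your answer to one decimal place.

The two most frequent classes, c+ s+ (104) and c s (108), are the parental types, so the F1 was c+ s+ / c s.
The recombinant classes are c+ s and c s+: 14 + 16 = 30.
Recombination frequency = 30/242 = 0.1240 ≈ 12.4%, i.e. 12.4 map units.

12.4 map units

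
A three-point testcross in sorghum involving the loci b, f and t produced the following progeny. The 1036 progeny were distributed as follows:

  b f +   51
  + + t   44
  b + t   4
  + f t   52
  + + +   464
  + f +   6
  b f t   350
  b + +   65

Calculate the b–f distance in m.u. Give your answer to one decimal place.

The two most frequent reciprocal classes, b f t and + + +, are the parental types, so the F1 was b f t / + + +.
The two rarest classes, b + t and + f +, are the double crossovers. Comparing them with the parentals, only the f allele has switched, so f is the middle locus and the order is t – f – b.
Crossovers in the f–b interval produce the single-crossover classes + f t and b + + (52 + 65 = 117) plus the double crossovers (10).
RF(f–b) = (117 + 10) / 1036 = 127/1036 = 0.1226 → 12.3 m.u.

12.3 m.u.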